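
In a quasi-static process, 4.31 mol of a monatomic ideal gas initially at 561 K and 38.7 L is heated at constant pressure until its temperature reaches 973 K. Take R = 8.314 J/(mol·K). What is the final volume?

67.1 L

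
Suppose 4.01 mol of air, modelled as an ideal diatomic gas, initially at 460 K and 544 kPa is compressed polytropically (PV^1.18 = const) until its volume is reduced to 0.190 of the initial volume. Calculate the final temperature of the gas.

V₁ = nRT₁/P₁ = 4.01×8.314×460/544 = 28.2 L.
Polytropic n=1.18: T₂ = T₁(V₁/V₂)^(n−1) = 460×(5.26)^0.18 = 620 K; P₂ = P₁(V₁/V₂)^n = 3860 kPa.

620 K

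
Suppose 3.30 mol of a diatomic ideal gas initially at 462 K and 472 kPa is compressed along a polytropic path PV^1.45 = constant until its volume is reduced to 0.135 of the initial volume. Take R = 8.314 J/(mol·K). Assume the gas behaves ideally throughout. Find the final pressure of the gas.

8610 kPa

V₁ = nRT₁/P₁ = 3.30×8.314×462/472 = 26.9 L.
Polytropic n=1.45: T₂ = T₁(V₁/V₂)^(n−1) = 462×(7.41)^0.45 = 1140 K; P₂ = P₁(V₁/V₂)^n = 8610 kPa.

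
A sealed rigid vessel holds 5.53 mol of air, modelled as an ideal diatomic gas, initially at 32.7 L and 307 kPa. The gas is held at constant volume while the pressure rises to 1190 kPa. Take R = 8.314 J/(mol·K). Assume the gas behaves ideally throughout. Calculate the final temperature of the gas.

846 K

T₁ = P₁V₁/(nR) = 307×32.7/(5.53×8.314) = 218 K.
Isochoric: V stays 32.7 L; P/T = const ⇒ T₂ = 846 K, P₂ = 1190 kPa.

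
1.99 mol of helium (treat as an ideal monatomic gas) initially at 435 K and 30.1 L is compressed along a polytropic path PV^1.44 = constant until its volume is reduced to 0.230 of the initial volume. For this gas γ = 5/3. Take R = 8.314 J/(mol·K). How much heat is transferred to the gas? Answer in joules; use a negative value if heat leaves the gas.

P₁ = nRT₁/V₁ = 1.99×8.314×435/30.1 = 239 kPa.
Polytropic n=1.44: T₂ = T₁(V₁/V₂)^(n−1) = 435×(4.35)^0.44 = 830 K; P₂ = P₁(V₁/V₂)^n = 1980 kPa.
W = (P₁V₁−P₂V₂)/(n−1) = (239×30.1−1980×6.92)/0.44 = -14900 J.
ΔU = nCvΔT = 1.99×12.5×(830−435) = 9810 J.
Q = ΔU + W = -5060 J.

-5060 J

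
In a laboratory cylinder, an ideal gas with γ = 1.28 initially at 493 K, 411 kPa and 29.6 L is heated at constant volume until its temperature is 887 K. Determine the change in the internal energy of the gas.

n = P₁V₁/(RT₁) = 411×29.6/(8.314×493) = 2.97 mol.
Isochoric: V stays 29.6 L; P/T = const ⇒ T₂ = 887 K, P₂ = 739 kPa.
For an ideal gas ΔU = nCvΔT with Cv = R/(γ−1) = 29.7 J/(mol·K).
ΔU = 2.97×29.7×(887−493) = 34700 J.

34700 J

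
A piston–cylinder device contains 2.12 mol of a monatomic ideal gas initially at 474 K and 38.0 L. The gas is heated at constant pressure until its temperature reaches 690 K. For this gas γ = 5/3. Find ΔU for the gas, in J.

5710 J

P₁ = nRT₁/V₁ = 2.12×8.314×474/38.0 = 220 kPa.
Isobaric: P stays 220 kPa; V/T = const ⇒ T₂ = 690 K, V₂ = 55.3 L.
For an ideal gas ΔU = nCvΔT with Cv = (3/2)R = 12.5 J/(mol·K).
ΔU = 2.12×12.5×(690−474) = 5710 J.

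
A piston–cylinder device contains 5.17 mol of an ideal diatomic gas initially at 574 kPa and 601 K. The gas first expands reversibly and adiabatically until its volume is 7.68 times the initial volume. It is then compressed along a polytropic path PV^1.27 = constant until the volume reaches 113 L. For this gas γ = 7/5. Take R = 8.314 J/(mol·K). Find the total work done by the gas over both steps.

V₁ = nRT₁/P₁ = 5.17×8.314×601/574 = 45.0 L.
Step 1 — Adiabatic: TV^(γ−1) = const ⇒ T₂ = 601×(0.130)^0.400 = 266 K; PV^γ = const ⇒ P₂ = 33.1 kPa.
ΔU = nCvΔT = 5.17×20.8×(266−601) = -36000 J.
Q = 0 for an adiabatic process, so W = −ΔU = 36000 J.
State after step 1: P = 33.1 kPa, V = 346 L, T = 266 K.
Step 2 — Polytropic n=1.27: T₂ = T₁(V₁/V₂)^(n−1) = 266×(3.06)^0.27 = 360 K; P₂ = P₁(V₁/V₂)^n = 137 kPa.
W = (P₁V₁−P₂V₂)/(n−1) = (33.1×346−137×113)/0.27 = -14900 J.
ΔU = nCvΔT = 5.17×20.8×(360−266) = 10100 J.
Q = ΔU + W = -4850 J.
Net over both steps: W = 21100 J, Q = -4850 J, ΔU = -25900 J.

21100 J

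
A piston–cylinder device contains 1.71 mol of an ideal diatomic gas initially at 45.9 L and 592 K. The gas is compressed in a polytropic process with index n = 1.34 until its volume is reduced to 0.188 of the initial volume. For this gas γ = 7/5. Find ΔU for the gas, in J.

16100 J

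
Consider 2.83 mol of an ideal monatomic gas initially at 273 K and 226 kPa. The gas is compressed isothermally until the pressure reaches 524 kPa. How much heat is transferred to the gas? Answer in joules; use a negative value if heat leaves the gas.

-5400 J

V₁ = nRT₁/P₁ = 2.83×8.314×273/226 = 28.4 L.
Isothermal: T stays 273 K; PV = const ⇒ V₂ = 12.3 L, P₂ = 524 kPa.
ΔU = 0 (ideal gas, T constant).
W = nRT ln(V₂/V₁) = 2.83×8.314×273×ln(0.431) = -5400 J.
Q = ΔU + W = -5400 J.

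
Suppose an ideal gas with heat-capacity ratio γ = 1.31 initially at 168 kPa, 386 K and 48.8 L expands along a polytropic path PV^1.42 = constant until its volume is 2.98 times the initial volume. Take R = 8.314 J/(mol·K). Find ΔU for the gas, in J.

n = P₁V₁/(RT₁) = 168×48.8/(8.314×386) = 2.55 mol.
Polytropic n=1.42: T₂ = T₁(V₁/V₂)^(n−1) = 386×(0.336)^0.42 = 244 K; P₂ = P₁(V₁/V₂)^n = 35.6 kPa.
For an ideal gas ΔU = nCvΔT with Cv = R/(γ−1) = 26.8 J/(mol·K).
ΔU = 2.55×26.8×(244−386) = -9730 J.

-9730 J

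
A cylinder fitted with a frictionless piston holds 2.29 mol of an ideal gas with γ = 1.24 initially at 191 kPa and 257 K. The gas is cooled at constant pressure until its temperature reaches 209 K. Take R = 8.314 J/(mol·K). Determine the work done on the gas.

V₁ = nRT₁/P₁ = 2.29×8.314×257/191 = 25.6 L.
Isobaric: P stays 191 kPa; V/T = const ⇒ T₂ = 209 K, V₂ = 20.8 L.
W = PΔV = 191×(20.8−25.6) kPa·L = -914 J.
Work done on the gas = −W_by = 914 J.

914 J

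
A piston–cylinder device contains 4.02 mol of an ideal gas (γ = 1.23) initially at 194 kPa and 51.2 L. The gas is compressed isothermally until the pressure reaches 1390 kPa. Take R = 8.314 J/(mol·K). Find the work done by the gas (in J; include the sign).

T₁ = P₁V₁/(nR) = 194×51.2/(4.02×8.314) = 297 K.
Isothermal: T stays 297 K; PV = const ⇒ V₂ = 7.15 L, P₂ = 1390 kPa.
W = nRT ln(V₂/V₁) = 4.02×8.314×297×ln(0.140) = -19600 J.

-19600 J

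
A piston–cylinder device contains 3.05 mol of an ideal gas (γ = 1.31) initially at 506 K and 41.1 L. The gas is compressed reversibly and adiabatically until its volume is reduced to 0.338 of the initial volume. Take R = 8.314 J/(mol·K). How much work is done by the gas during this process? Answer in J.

-16500 J

P₁ = nRT₁/V₁ = 3.05×8.314×506/41.1 = 312 kPa.
Adiabatic: TV^(γ−1) = const ⇒ T₂ = 506×(2.96)^0.310 = 708 K; PV^γ = const ⇒ P₂ = 1290 kPa.
ΔU = nCvΔT = 3.05×26.8×(708−506) = 16500 J.
Q = 0 for an adiabatic process, so W = −ΔU = -16500 J.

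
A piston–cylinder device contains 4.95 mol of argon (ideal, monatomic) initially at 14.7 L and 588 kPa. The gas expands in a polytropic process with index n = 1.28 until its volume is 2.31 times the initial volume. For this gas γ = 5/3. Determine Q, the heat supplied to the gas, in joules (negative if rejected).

3740 J

T₁ = P₁V₁/(nR) = 588×14.7/(4.95×8.314) = 210 K.
Polytropic n=1.28: T₂ = T₁(V₁/V₂)^(n−1) = 210×(0.433)^0.28 = 166 K; P₂ = P₁(V₁/V₂)^n = 201 kPa.
W = (P₁V₁−P₂V₂)/(n−1) = (588×14.7−201×34.0)/0.28 = 6450 J.
ΔU = nCvΔT = 4.95×12.5×(166−210) = -2710 J.
Q = ΔU + W = 3740 J.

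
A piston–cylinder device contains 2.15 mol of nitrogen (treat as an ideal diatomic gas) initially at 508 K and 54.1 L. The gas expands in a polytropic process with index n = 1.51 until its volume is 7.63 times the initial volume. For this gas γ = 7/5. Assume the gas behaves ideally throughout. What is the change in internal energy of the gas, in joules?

P₁ = nRT₁/V₁ = 2.15×8.314×508/54.1 = 168 kPa.
Polytropic n=1.51: T₂ = T₁(V₁/V₂)^(n−1) = 508×(0.131)^0.51 = 180 K; P₂ = P₁(V₁/V₂)^n = 7.80 kPa.
For an ideal gas ΔU = nCvΔT with Cv = (5/2)R = 20.8 J/(mol·K).
ΔU = 2.15×20.8×(180−508) = -14600 J.

-14600 J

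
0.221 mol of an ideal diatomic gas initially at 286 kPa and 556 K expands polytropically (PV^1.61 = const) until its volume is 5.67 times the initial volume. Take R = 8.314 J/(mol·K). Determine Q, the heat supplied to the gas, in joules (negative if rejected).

-574 J

V₁ = nRT₁/P₁ = 0.221×8.314×556/286 = 3.57 L.
Polytropic n=1.61: T₂ = T₁(V₁/V₂)^(n−1) = 556×(0.176)^0.61 = 193 K; P₂ = P₁(V₁/V₂)^n = 17.5 kPa.
W = (P₁V₁−P₂V₂)/(n−1) = (286×3.57−17.5×20.3)/0.61 = 1090 J.
ΔU = nCvΔT = 0.221×20.8×(193−556) = -1670 J.
Q = ΔU + W = -574 J.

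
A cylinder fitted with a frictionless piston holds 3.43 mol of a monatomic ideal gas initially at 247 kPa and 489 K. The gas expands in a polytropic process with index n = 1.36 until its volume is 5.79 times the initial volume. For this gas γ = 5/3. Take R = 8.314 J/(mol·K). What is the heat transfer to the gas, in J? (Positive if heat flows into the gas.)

8350 J

V₁ = nRT₁/P₁ = 3.43×8.314×489/247 = 56.5 L.
Polytropic n=1.36: T₂ = T₁(V₁/V₂)^(n−1) = 489×(0.173)^0.36 = 260 K; P₂ = P₁(V₁/V₂)^n = 22.7 kPa.
W = (P₁V₁−P₂V₂)/(n−1) = (247×56.5−22.7×327)/0.36 = 18200 J.
ΔU = nCvΔT = 3.43×12.5×(260−489) = -9800 J.
Q = ΔU + W = 8350 J.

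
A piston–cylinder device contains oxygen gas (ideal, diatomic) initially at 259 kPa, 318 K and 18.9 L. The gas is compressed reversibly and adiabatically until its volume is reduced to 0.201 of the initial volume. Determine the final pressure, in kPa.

Adiabatic: TV^(γ−1) = const ⇒ T₂ = 318×(4.98)^0.400 = 604 K; PV^γ = const ⇒ P₂ = 2450 kPa.

2450 kPa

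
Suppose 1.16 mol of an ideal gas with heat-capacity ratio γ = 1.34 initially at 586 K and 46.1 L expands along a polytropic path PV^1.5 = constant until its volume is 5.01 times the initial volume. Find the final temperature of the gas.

P₁ = nRT₁/V₁ = 1.16×8.314×586/46.1 = 123 kPa.
Polytropic n=1.5: T₂ = T₁(V₁/V₂)^(n−1) = 586×(0.200)^0.50 = 262 K; P₂ = P₁(V₁/V₂)^n = 10.9 kPa.

262 K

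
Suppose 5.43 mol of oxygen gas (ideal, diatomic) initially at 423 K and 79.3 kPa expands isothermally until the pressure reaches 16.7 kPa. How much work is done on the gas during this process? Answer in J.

-29700 J

V₁ = nRT₁/P₁ = 5.43×8.314×423/79.3 = 241 L.
Isothermal: T stays 423 K; PV = const ⇒ V₂ = 1140 L, P₂ = 16.7 kPa.
W = nRT ln(V₂/V₁) = 5.43×8.314×423×ln(4.75) = 29700 J.
Work done on the gas = −W_by = -29700 J.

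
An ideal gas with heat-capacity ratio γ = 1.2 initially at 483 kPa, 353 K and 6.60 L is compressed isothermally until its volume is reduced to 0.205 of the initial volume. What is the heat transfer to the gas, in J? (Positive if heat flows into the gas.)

n = P₁V₁/(RT₁) = 483×6.60/(8.314×353) = 1.09 mol.
Isothermal: T stays 353 K; PV = const ⇒ V₂ = 1.35 L, P₂ = 2360 kPa.
ΔU = 0 (ideal gas, T constant).
W = nRT ln(V₂/V₁) = 1.09×8.314×353×ln(0.205) = -5050 J.
Q = ΔU + W = -5050 J.

-5050 J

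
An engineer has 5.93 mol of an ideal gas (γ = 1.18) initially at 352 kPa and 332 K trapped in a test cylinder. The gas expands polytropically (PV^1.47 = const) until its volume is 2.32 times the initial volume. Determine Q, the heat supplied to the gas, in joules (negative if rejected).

V₁ = nRT₁/P₁ = 5.93×8.314×332/352 = 46.5 L.
Polytropic n=1.47: T₂ = T₁(V₁/V₂)^(n−1) = 332×(0.431)^0.47 = 224 K; P₂ = P₁(V₁/V₂)^n = 102 kPa.
W = (P₁V₁−P₂V₂)/(n−1) = (352×46.5−102×108)/0.47 = 11400 J.
ΔU = nCvΔT = 5.93×46.2×(224−332) = -29700 J.
Q = ΔU + W = -18300 J.

-18300 J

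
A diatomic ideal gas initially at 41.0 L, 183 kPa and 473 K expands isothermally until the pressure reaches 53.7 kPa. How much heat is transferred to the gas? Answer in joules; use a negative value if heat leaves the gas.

9200 J

n = P₁V₁/(RT₁) = 183×41.0/(8.314×473) = 1.91 mol.
Isothermal: T stays 473 K; PV = const ⇒ V₂ = 140 L, P₂ = 53.7 kPa.
ΔU = 0 (ideal gas, T constant).
W = nRT ln(V₂/V₁) = 1.91×8.314×473×ln(3.41) = 9200 J.
Q = ΔU + W = 9200 J.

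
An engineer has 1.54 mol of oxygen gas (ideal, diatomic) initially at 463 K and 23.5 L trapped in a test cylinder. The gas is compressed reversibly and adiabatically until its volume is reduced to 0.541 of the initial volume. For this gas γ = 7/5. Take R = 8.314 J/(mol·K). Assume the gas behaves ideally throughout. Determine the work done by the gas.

P₁ = nRT₁/V₁ = 1.54×8.314×463/23.5 = 252 kPa.
Adiabatic: TV^(γ−1) = const ⇒ T₂ = 463×(1.85)^0.400 = 592 K; PV^γ = const ⇒ P₂ = 596 kPa.
ΔU = nCvΔT = 1.54×20.8×(592−463) = 4130 J.
Q = 0 for an adiabatic process, so W = −ΔU = -4130 J.

-4130 J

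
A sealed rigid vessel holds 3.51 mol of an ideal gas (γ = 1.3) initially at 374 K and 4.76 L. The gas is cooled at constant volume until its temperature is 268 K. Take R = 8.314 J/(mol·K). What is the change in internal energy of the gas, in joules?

-10300 J

P₁ = nRT₁/V₁ = 3.51×8.314×374/4.76 = 2290 kPa.
Isochoric: V stays 4.76 L; P/T = const ⇒ T₂ = 268 K, P₂ = 1640 kPa.
For an ideal gas ΔU = nCvΔT with Cv = R/(γ−1) = 27.7 J/(mol·K).
ΔU = 3.51×27.7×(268−374) = -10300 J.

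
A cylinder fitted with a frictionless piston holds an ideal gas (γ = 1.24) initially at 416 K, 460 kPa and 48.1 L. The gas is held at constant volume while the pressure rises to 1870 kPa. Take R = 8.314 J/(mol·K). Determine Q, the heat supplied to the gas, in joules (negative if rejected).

283000 J

n = P₁V₁/(RT₁) = 460×48.1/(8.314×416) = 6.40 mol.
Isochoric: V stays 48.1 L; P/T = const ⇒ T₂ = 1690 K, P₂ = 1870 kPa.
W = 0 (no volume change).
ΔU = nCvΔT = 6.40×34.6×(1690−416) = 283000 J.
Q = ΔU = 283000 J.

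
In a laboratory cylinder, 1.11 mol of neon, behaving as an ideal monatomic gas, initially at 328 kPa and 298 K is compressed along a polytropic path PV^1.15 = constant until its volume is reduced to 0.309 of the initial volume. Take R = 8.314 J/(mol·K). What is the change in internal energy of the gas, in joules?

795 J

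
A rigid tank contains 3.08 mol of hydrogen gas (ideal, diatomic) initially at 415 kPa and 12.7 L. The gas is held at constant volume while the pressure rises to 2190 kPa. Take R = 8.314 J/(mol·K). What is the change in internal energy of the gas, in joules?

T₁ = P₁V₁/(nR) = 415×12.7/(3.08×8.314) = 206 K.
Isochoric: V stays 12.7 L; P/T = const ⇒ T₂ = 1090 K, P₂ = 2190 kPa.
For an ideal gas ΔU = nCvΔT with Cv = (5/2)R = 20.8 J/(mol·K).
ΔU = 3.08×20.8×(1090−206) = 56400 J.

56400 J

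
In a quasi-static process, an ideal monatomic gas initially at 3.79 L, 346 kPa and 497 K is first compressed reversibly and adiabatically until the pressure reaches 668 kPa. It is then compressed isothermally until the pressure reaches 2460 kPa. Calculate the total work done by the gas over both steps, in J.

n = P₁V₁/(RT₁) = 346×3.79/(8.314×497) = 0.317 mol.
Step 1 — Adiabatic: T₂/T₁ = (P₂/P₁)^((γ−1)/γ) ⇒ T₂ = 497×(1.93)^0.400 = 647 K; V₂ = 2.55 L.
ΔU = nCvΔT = 0.317×12.5×(647−497) = 592 J.
Q = 0 for an adiabatic process, so W = −ΔU = -592 J.
State after step 1: P = 668 kPa, V = 2.55 L, T = 647 K.
Step 2 — Isothermal: T stays 647 K; PV = const ⇒ V₂ = 0.694 L, P₂ = 2460 kPa.
ΔU = 0 (ideal gas, T constant).
W = nRT ln(V₂/V₁) = 0.317×8.314×647×ln(0.272) = -2220 J.
Q = ΔU + W = -2220 J.
Net over both steps: W = -2820 J, Q = -2220 J, ΔU = 592 J.

-2820 J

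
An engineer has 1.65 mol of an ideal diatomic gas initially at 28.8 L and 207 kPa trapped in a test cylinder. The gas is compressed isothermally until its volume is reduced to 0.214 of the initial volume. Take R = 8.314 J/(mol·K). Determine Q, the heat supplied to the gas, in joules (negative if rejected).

-9190 J

T₁ = P₁V₁/(nR) = 207×28.8/(1.65×8.314) = 435 K.
Isothermal: T stays 435 K; PV = const ⇒ V₂ = 6.16 L, P₂ = 967 kPa.
ΔU = 0 (ideal gas, T constant).
W = nRT ln(V₂/V₁) = 1.65×8.314×435×ln(0.214) = -9190 J.
Q = ΔU + W = -9190 J.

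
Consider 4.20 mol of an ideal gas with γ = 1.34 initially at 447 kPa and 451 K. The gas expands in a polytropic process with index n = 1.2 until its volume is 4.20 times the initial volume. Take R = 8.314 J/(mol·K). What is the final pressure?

79.9 kPa

V₁ = nRT₁/P₁ = 4.20×8.314×451/447 = 35.2 L.
Polytropic n=1.2: T₂ = T₁(V₁/V₂)^(n−1) = 451×(0.238)^0.20 = 338 K; P₂ = P₁(V₁/V₂)^n = 79.9 kPa.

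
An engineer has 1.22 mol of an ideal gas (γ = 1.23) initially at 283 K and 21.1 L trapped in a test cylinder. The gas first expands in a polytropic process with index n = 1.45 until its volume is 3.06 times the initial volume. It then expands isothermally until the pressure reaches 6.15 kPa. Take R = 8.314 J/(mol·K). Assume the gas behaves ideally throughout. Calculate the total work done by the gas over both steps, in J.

5080 J

P₁ = nRT₁/V₁ = 1.22×8.314×283/21.1 = 136 kPa.
Step 1 — Polytropic n=1.45: T₂ = T₁(V₁/V₂)^(n−1) = 283×(0.327)^0.45 = 171 K; P₂ = P₁(V₁/V₂)^n = 26.9 kPa.
W = (P₁V₁−P₂V₂)/(n−1) = (136×21.1−26.9×64.6)/0.45 = 2520 J.
ΔU = nCvΔT = 1.22×36.1×(171−283) = -4940 J.
Q = ΔU + W = -2410 J.
State after step 1: P = 26.9 kPa, V = 64.6 L, T = 171 K.
Step 2 — Isothermal: T stays 171 K; PV = const ⇒ V₂ = 282 L, P₂ = 6.15 kPa.
ΔU = 0 (ideal gas, T constant).
W = nRT ln(V₂/V₁) = 1.22×8.314×171×ln(4.37) = 2560 J.
Q = ΔU + W = 2560 J.
Net over both steps: W = 5080 J, Q = 146 J, ΔU = -4940 J.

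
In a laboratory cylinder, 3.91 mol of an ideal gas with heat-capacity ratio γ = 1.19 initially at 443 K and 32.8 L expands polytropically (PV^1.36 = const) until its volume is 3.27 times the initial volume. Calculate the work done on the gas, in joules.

-13900 J

P₁ = nRT₁/V₁ = 3.91×8.314×443/32.8 = 439 kPa.
Polytropic n=1.36: T₂ = T₁(V₁/V₂)^(n−1) = 443×(0.306)^0.36 = 289 K; P₂ = P₁(V₁/V₂)^n = 87.6 kPa.
W = (P₁V₁−P₂V₂)/(n−1) = (439×32.8−87.6×107)/0.36 = 13900 J.
Work done on the gas = −W_by = -13900 J.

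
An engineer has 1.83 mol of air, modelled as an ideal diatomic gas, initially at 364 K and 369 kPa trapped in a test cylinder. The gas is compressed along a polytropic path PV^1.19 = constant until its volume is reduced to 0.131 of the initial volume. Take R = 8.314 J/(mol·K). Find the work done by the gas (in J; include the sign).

V₁ = nRT₁/P₁ = 1.83×8.314×364/369 = 15.0 L.
Polytropic n=1.19: T₂ = T₁(V₁/V₂)^(n−1) = 364×(7.63)^0.19 = 536 K; P₂ = P₁(V₁/V₂)^n = 4140 kPa.
W = (P₁V₁−P₂V₂)/(n−1) = (369×15.0−4140×1.97)/0.19 = -13700 J.

-13700 J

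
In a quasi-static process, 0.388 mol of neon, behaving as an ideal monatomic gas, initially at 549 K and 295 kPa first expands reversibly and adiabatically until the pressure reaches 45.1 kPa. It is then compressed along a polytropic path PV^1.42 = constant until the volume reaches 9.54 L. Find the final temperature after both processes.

V₁ = nRT₁/P₁ = 0.388×8.314×549/295 = 6.00 L.
Step 1 — Adiabatic: T₂/T₁ = (P₂/P₁)^((γ−1)/γ) ⇒ T₂ = 549×(0.153)^0.400 = 259 K; V₂ = 18.5 L.
ΔU = nCvΔT = 0.388×12.5×(259−549) = -1400 J.
Q = 0 for an adiabatic process, so W = −ΔU = 1400 J.
State after step 1: P = 45.1 kPa, V = 18.5 L, T = 259 K.
Step 2 — Polytropic n=1.42: T₂ = T₁(V₁/V₂)^(n−1) = 259×(1.94)^0.42 = 342 K; P₂ = P₁(V₁/V₂)^n = 116 kPa.
W = (P₁V₁−P₂V₂)/(n−1) = (45.1×18.5−116×9.54)/0.42 = -640 J.
ΔU = nCvΔT = 0.388×12.5×(342−259) = 403 J.
Q = ΔU + W = -237 J.
Net over both steps: W = 764 J, Q = -237 J, ΔU = -1000 J.

342 K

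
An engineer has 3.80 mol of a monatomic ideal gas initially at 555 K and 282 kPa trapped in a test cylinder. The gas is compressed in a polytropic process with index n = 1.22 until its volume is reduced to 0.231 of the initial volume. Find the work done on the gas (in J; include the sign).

30300 J

V₁ = nRT₁/P₁ = 3.80×8.314×555/282 = 62.2 L.
Polytropic n=1.22: T₂ = T₁(V₁/V₂)^(n−1) = 555×(4.33)^0.22 = 766 K; P₂ = P₁(V₁/V₂)^n = 1690 kPa.
W = (P₁V₁−P₂V₂)/(n−1) = (282×62.2−1690×14.4)/0.22 = -30300 J.
Work done on the gas = −W_by = 30300 J.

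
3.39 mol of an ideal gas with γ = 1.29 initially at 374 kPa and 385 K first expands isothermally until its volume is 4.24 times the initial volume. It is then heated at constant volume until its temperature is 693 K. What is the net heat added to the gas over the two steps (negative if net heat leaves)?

V₁ = nRT₁/P₁ = 3.39×8.314×385/374 = 29.0 L.
Step 1 — Isothermal: T stays 385 K; PV = const ⇒ V₂ = 123 L, P₂ = 88.2 kPa.
ΔU = 0 (ideal gas, T constant).
W = nRT ln(V₂/V₁) = 3.39×8.314×385×ln(4.24) = 15700 J.
Q = ΔU + W = 15700 J.
State after step 1: P = 88.2 kPa, V = 123 L, T = 385 K.
Step 2 — Isochoric: V stays 123 L; P/T = const ⇒ T₂ = 693 K, P₂ = 159 kPa.
W = 0 (no volume change).
ΔU = nCvΔT = 3.39×28.7×(693−385) = 29900 J.
Q = ΔU = 29900 J.
Net over both steps: W = 15700 J, Q = 45600 J, ΔU = 29900 J.

45600 J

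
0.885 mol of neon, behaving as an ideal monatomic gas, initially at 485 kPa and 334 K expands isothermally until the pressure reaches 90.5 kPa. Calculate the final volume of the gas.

27.2 L

V₁ = nRT₁/P₁ = 0.885×8.314×334/485 = 5.07 L.
Isothermal: T stays 334 K; PV = const ⇒ V₂ = 27.2 L, P₂ = 90.5 kPa.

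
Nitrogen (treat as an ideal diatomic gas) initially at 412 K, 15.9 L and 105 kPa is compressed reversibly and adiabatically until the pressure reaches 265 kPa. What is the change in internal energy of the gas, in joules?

n = P₁V₁/(RT₁) = 105×15.9/(8.314×412) = 0.487 mol.
Adiabatic: T₂/T₁ = (P₂/P₁)^((γ−1)/γ) ⇒ T₂ = 412×(2.52)^0.286 = 537 K; V₂ = 8.21 L.
For an ideal gas ΔU = nCvΔT with Cv = (5/2)R = 20.8 J/(mol·K).
ΔU = 0.487×20.8×(537−412) = 1260 J.

1260 J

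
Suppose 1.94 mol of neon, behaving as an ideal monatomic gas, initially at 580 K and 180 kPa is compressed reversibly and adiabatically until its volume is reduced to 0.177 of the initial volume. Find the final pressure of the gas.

3230 kPa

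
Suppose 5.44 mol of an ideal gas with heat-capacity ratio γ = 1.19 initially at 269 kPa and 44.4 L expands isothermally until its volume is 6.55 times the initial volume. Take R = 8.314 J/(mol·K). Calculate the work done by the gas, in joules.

T₁ = P₁V₁/(nR) = 269×44.4/(5.44×8.314) = 264 K.
Isothermal: T stays 264 K; PV = const ⇒ V₂ = 291 L, P₂ = 41.1 kPa.
W = nRT ln(V₂/V₁) = 5.44×8.314×264×ln(6.55) = 22400 J.

22400 J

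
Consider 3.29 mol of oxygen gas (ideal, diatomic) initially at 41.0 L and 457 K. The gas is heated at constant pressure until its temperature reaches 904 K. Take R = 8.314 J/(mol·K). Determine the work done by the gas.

P₁ = nRT₁/V₁ = 3.29×8.314×457/41.0 = 305 kPa.
Isobaric: P stays 305 kPa; V/T = const ⇒ T₂ = 904 K, V₂ = 81.1 L.
W = PΔV = 305×(81.1−41.0) kPa·L = 12200 J.

12200 J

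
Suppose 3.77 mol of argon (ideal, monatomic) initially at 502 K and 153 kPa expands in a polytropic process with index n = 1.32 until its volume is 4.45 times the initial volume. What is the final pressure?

V₁ = nRT₁/P₁ = 3.77×8.314×502/153 = 103 L.
Polytropic n=1.32: T₂ = T₁(V₁/V₂)^(n−1) = 502×(0.225)^0.32 = 311 K; P₂ = P₁(V₁/V₂)^n = 21.3 kPa.

21.3 kPa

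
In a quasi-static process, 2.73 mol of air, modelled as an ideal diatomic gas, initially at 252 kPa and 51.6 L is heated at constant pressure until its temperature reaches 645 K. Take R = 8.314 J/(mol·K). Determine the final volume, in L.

58.1 L

T₁ = P₁V₁/(nR) = 252×51.6/(2.73×8.314) = 573 K.
Isobaric: P stays 252 kPa; V/T = const ⇒ T₂ = 645 K, V₂ = 58.1 L.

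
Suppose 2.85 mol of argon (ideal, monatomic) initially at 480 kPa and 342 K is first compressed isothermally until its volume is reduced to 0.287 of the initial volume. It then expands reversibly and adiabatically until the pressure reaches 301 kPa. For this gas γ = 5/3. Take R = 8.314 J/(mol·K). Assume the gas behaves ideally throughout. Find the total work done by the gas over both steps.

V₁ = nRT₁/P₁ = 2.85×8.314×342/480 = 16.9 L.
Step 1 — Isothermal: T stays 342 K; PV = const ⇒ V₂ = 4.85 L, P₂ = 1670 kPa.
ΔU = 0 (ideal gas, T constant).
W = nRT ln(V₂/V₁) = 2.85×8.314×342×ln(0.287) = -10100 J.
Q = ΔU + W = -10100 J.
State after step 1: P = 1670 kPa, V = 4.85 L, T = 342 K.
Step 2 — Adiabatic: T₂/T₁ = (P₂/P₁)^((γ−1)/γ) ⇒ T₂ = 342×(0.180)^0.400 = 172 K; V₂ = 13.6 L.
ΔU = nCvΔT = 2.85×12.5×(172−342) = -6030 J.
Q = 0 for an adiabatic process, so W = −ΔU = 6030 J.
Net over both steps: W = -4080 J, Q = -10100 J, ΔU = -6030 J.

-4080 J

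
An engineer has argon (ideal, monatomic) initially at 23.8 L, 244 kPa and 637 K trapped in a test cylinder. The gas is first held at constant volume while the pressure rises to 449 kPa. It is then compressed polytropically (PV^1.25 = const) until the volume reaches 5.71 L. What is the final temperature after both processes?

1670 K

n = P₁V₁/(RT₁) = 244×23.8/(8.314×637) = 1.10 mol.
Step 1 — Isochoric: V stays 23.8 L; P/T = const ⇒ T₂ = 1170 K, P₂ = 449 kPa.
W = 0 (no volume change).
ΔU = nCvΔT = 1.10×12.5×(1170−637) = 7320 J.
Q = ΔU = 7320 J.
State after step 1: P = 449 kPa, V = 23.8 L, T = 1170 K.
Step 2 — Polytropic n=1.25: T₂ = T₁(V₁/V₂)^(n−1) = 1170×(4.17)^0.25 = 1670 K; P₂ = P₁(V₁/V₂)^n = 2670 kPa.
W = (P₁V₁−P₂V₂)/(n−1) = (449×23.8−2670×5.71)/0.25 = -18300 J.
ΔU = nCvΔT = 1.10×12.5×(1670−1170) = 6870 J.
Q = ΔU + W = -11500 J.
Net over both steps: W = -18300 J, Q = -4140 J, ΔU = 14200 J.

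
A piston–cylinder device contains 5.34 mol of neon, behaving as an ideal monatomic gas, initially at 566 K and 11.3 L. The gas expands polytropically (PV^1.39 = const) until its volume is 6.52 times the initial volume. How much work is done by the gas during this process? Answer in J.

33400 J

P₁ = nRT₁/V₁ = 5.34×8.314×566/11.3 = 2220 kPa.
Polytropic n=1.39: T₂ = T₁(V₁/V₂)^(n−1) = 566×(0.153)^0.39 = 272 K; P₂ = P₁(V₁/V₂)^n = 164 kPa.
W = (P₁V₁−P₂V₂)/(n−1) = (2220×11.3−164×73.7)/0.39 = 33400 J.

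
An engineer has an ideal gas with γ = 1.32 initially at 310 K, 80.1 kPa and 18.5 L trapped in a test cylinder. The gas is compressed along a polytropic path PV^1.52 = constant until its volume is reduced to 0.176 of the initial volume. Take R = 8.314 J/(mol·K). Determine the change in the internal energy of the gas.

6800 J

n = P₁V₁/(RT₁) = 80.1×18.5/(8.314×310) = 0.575 mol.
Polytropic n=1.52: T₂ = T₁(V₁/V₂)^(n−1) = 310×(5.68)^0.52 = 765 K; P₂ = P₁(V₁/V₂)^n = 1120 kPa.
For an ideal gas ΔU = nCvΔT with Cv = R/(γ−1) = 26.0 J/(mol·K).
ΔU = 0.575×26.0×(765−310) = 6800 J.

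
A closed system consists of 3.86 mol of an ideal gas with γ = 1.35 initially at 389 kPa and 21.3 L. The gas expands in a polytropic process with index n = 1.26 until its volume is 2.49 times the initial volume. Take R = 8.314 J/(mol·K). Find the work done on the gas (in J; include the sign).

T₁ = P₁V₁/(nR) = 389×21.3/(3.86×8.314) = 258 K.
Polytropic n=1.26: T₂ = T₁(V₁/V₂)^(n−1) = 258×(0.402)^0.26 = 204 K; P₂ = P₁(V₁/V₂)^n = 123 kPa.
W = (P₁V₁−P₂V₂)/(n−1) = (389×21.3−123×53.0)/0.26 = 6730 J.
Work done on the gas = −W_by = -6730 J.

-6730 J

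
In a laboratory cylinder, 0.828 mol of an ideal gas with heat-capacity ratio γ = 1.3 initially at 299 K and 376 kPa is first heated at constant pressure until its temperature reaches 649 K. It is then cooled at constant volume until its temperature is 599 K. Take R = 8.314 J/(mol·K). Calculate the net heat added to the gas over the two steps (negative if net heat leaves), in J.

9290 J

V₁ = nRT₁/P₁ = 0.828×8.314×299/376 = 5.47 L.
Step 1 — Isobaric: P stays 376 kPa; V/T = const ⇒ T₂ = 649 K, V₂ = 11.9 L.
W = PΔV = 376×(11.9−5.47) kPa·L = 2410 J.
ΔU = nCvΔT = 0.828×27.7×(649−299) = 8030 J.
Q = ΔU + W = nCpΔT = 10400 J.
State after step 1: P = 376 kPa, V = 11.9 L, T = 649 K.
Step 2 — Isochoric: V stays 11.9 L; P/T = const ⇒ T₂ = 599 K, P₂ = 347 kPa.
W = 0 (no volume change).
ΔU = nCvΔT = 0.828×27.7×(599−649) = -1150 J.
Q = ΔU = -1150 J.
Net over both steps: W = 2410 J, Q = 9290 J, ΔU = 6880 J.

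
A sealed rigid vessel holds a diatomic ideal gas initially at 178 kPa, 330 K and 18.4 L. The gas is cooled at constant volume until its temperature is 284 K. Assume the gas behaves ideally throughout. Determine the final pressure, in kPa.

153 kPa

Isochoric: V stays 18.4 L; P/T = const ⇒ T₂ = 284 K, P₂ = 153 kPa.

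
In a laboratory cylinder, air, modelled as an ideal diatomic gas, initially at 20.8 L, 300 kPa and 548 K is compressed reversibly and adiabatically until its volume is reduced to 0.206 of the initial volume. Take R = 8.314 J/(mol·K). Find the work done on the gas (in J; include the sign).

n = P₁V₁/(RT₁) = 300×20.8/(8.314×548) = 1.37 mol.
Adiabatic: TV^(γ−1) = const ⇒ T₂ = 548×(4.85)^0.400 = 1030 K; PV^γ = const ⇒ P₂ = 2740 kPa.
ΔU = nCvΔT = 1.37×20.8×(1030−548) = 13700 J.
Q = 0 for an adiabatic process, so W = −ΔU = -13700 J.
Work done on the gas = −W_by = 13700 J.

13700 J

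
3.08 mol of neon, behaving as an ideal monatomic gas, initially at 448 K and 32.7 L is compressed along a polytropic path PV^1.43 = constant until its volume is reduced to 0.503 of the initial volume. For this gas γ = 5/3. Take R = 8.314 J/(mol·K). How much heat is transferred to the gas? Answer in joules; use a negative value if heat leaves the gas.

P₁ = nRT₁/V₁ = 3.08×8.314×448/32.7 = 351 kPa.
Polytropic n=1.43: T₂ = T₁(V₁/V₂)^(n−1) = 448×(1.99)^0.43 = 602 K; P₂ = P₁(V₁/V₂)^n = 937 kPa.
W = (P₁V₁−P₂V₂)/(n−1) = (351×32.7−937×16.4)/0.43 = -9170 J.
ΔU = nCvΔT = 3.08×12.5×(602−448) = 5920 J.
Q = ΔU + W = -3260 J.

-3260 J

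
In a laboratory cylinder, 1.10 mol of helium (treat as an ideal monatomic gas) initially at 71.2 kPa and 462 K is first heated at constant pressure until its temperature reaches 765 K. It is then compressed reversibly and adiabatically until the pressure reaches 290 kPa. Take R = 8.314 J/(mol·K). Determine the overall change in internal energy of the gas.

12100 J

V₁ = nRT₁/P₁ = 1.10×8.314×462/71.2 = 59.3 L.
Step 1 — Isobaric: P stays 71.2 kPa; V/T = const ⇒ T₂ = 765 K, V₂ = 98.3 L.
W = PΔV = 71.2×(98.3−59.3) kPa·L = 2770 J.
ΔU = nCvΔT = 1.10×12.5×(765−462) = 4160 J.
Q = ΔU + W = nCpΔT = 6930 J.
State after step 1: P = 71.2 kPa, V = 98.3 L, T = 765 K.
Step 2 — Adiabatic: T₂/T₁ = (P₂/P₁)^((γ−1)/γ) ⇒ T₂ = 765×(4.07)^0.400 = 1340 K; V₂ = 42.3 L.
ΔU = nCvΔT = 1.10×12.5×(1340−765) = 7910 J.
Q = 0 for an adiabatic process, so W = −ΔU = -7910 J.
Net over both steps: W = -5140 J, Q = 6930 J, ΔU = 12100 J.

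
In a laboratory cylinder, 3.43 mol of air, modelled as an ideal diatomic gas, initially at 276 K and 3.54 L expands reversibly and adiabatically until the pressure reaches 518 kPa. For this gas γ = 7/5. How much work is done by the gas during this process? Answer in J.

6700 J

P₁ = nRT₁/V₁ = 3.43×8.314×276/3.54 = 2220 kPa.
Adiabatic: T₂/T₁ = (P₂/P₁)^((γ−1)/γ) ⇒ T₂ = 276×(0.233)^0.286 = 182 K; V₂ = 10.0 L.
ΔU = nCvΔT = 3.43×20.8×(182−276) = -6700 J.
Q = 0 for an adiabatic process, so W = −ΔU = 6700 J.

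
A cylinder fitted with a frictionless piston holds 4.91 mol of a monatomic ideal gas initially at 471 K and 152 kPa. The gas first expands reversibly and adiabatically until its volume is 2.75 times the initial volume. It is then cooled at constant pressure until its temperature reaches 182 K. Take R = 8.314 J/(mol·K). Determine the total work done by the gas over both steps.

11800 J

V₁ = nRT₁/P₁ = 4.91×8.314×471/152 = 126 L.
Step 1 — Adiabatic: TV^(γ−1) = const ⇒ T₂ = 471×(0.364)^0.667 = 240 K; PV^γ = const ⇒ P₂ = 28.2 kPa.
ΔU = nCvΔT = 4.91×12.5×(240−471) = -14100 J.
Q = 0 for an adiabatic process, so W = −ΔU = 14100 J.
State after step 1: P = 28.2 kPa, V = 348 L, T = 240 K.
Step 2 — Isobaric: P stays 28.2 kPa; V/T = const ⇒ T₂ = 182 K, V₂ = 264 L.
W = PΔV = 28.2×(264−348) kPa·L = -2370 J.
ΔU = nCvΔT = 4.91×12.5×(182−240) = -3550 J.
Q = ΔU + W = nCpΔT = -5910 J.
Net over both steps: W = 11800 J, Q = -5910 J, ΔU = -17700 J.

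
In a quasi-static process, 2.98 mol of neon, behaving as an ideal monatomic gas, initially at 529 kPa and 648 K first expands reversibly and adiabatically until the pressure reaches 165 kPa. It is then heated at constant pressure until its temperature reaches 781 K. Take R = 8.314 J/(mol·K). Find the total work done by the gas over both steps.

V₁ = nRT₁/P₁ = 2.98×8.314×648/529 = 30.3 L.
Step 1 — Adiabatic: T₂/T₁ = (P₂/P₁)^((γ−1)/γ) ⇒ T₂ = 648×(0.312)^0.400 = 407 K; V₂ = 61.1 L.
ΔU = nCvΔT = 2.98×12.5×(407−648) = -8970 J.
Q = 0 for an adiabatic process, so W = −ΔU = 8970 J.
State after step 1: P = 165 kPa, V = 61.1 L, T = 407 K.
Step 2 — Isobaric: P stays 165 kPa; V/T = const ⇒ T₂ = 781 K, V₂ = 117 L.
W = PΔV = 165×(117−61.1) kPa·L = 9280 J.
ΔU = nCvΔT = 2.98×12.5×(781−407) = 13900 J.
Q = ΔU + W = nCpΔT = 23200 J.
Net over both steps: W = 18200 J, Q = 23200 J, ΔU = 4940 J.

18200 J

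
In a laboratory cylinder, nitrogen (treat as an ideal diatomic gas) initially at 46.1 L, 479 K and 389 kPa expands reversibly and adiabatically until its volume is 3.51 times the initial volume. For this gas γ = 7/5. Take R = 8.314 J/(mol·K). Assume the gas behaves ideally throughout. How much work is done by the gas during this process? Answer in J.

n = P₁V₁/(RT₁) = 389×46.1/(8.314×479) = 4.50 mol.
Adiabatic: TV^(γ−1) = const ⇒ T₂ = 479×(0.285)^0.400 = 290 K; PV^γ = const ⇒ P₂ = 67.1 kPa.
ΔU = nCvΔT = 4.50×20.8×(290−479) = -17700 J.
Q = 0 for an adiabatic process, so W = −ΔU = 17700 J.

17700 J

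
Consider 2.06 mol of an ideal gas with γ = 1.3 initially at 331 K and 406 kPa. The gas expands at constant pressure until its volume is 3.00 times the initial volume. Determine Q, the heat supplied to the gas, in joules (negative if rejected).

49100 J

V₁ = nRT₁/P₁ = 2.06×8.314×331/406 = 14.0 L.
Isobaric: P stays 406 kPa; V/T = const ⇒ T₂ = 993 K, V₂ = 41.9 L.
W = PΔV = 406×(41.9−14.0) kPa·L = 11300 J.
ΔU = nCvΔT = 2.06×27.7×(993−331) = 37800 J.
Q = ΔU + W = nCpΔT = 49100 J.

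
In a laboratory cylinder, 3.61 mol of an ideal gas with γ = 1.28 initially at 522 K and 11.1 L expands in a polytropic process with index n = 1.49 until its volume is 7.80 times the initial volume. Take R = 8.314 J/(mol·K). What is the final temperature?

P₁ = nRT₁/V₁ = 3.61×8.314×522/11.1 = 1410 kPa.
Polytropic n=1.49: T₂ = T₁(V₁/V₂)^(n−1) = 522×(0.128)^0.49 = 191 K; P₂ = P₁(V₁/V₂)^n = 66.1 kPa.

191 K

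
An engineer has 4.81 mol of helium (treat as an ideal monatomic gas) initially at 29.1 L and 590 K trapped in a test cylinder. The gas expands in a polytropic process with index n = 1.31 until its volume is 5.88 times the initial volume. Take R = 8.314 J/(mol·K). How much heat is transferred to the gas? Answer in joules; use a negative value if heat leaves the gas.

17200 J

P₁ = nRT₁/V₁ = 4.81×8.314×590/29.1 = 811 kPa.
Polytropic n=1.31: T₂ = T₁(V₁/V₂)^(n−1) = 590×(0.170)^0.31 = 341 K; P₂ = P₁(V₁/V₂)^n = 79.6 kPa.
W = (P₁V₁−P₂V₂)/(n−1) = (811×29.1−79.6×171)/0.31 = 32200 J.
ΔU = nCvΔT = 4.81×12.5×(341−590) = -15000 J.
Q = ΔU + W = 17200 J.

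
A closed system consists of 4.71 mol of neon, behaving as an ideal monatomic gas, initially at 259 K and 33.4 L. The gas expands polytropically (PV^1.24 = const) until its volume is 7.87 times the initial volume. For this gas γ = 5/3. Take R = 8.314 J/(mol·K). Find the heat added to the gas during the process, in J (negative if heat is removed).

10600 J

P₁ = nRT₁/V₁ = 4.71×8.314×259/33.4 = 304 kPa.
Polytropic n=1.24: T₂ = T₁(V₁/V₂)^(n−1) = 259×(0.127)^0.24 = 158 K; P₂ = P₁(V₁/V₂)^n = 23.5 kPa.
W = (P₁V₁−P₂V₂)/(n−1) = (304×33.4−23.5×263)/0.24 = 16500 J.
ΔU = nCvΔT = 4.71×12.5×(158−259) = -5940 J.
Q = ΔU + W = 10600 J.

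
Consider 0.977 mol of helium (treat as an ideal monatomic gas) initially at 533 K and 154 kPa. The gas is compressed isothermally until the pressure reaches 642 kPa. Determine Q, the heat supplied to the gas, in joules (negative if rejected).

V₁ = nRT₁/P₁ = 0.977×8.314×533/154 = 28.1 L.
Isothermal: T stays 533 K; PV = const ⇒ V₂ = 6.74 L, P₂ = 642 kPa.
ΔU = 0 (ideal gas, T constant).
W = nRT ln(V₂/V₁) = 0.977×8.314×533×ln(0.240) = -6180 J.
Q = ΔU + W = -6180 J.

-6180 J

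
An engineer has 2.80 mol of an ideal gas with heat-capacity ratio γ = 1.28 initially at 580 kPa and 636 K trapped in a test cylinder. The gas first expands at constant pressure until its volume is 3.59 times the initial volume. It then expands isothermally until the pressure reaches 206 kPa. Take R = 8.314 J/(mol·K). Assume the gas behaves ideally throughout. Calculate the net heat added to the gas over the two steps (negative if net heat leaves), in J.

230000 J

V₁ = nRT₁/P₁ = 2.80×8.314×636/580 = 25.5 L.
Step 1 — Isobaric: P stays 580 kPa; V/T = const ⇒ T₂ = 2280 K, V₂ = 91.6 L.
W = PΔV = 580×(91.6−25.5) kPa·L = 38300 J.
ΔU = nCvΔT = 2.80×29.7×(2280−636) = 137000 J.
Q = ΔU + W = nCpΔT = 175000 J.
State after step 1: P = 580 kPa, V = 91.6 L, T = 2280 K.
Step 2 — Isothermal: T stays 2280 K; PV = const ⇒ V₂ = 258 L, P₂ = 206 kPa.
ΔU = 0 (ideal gas, T constant).
W = nRT ln(V₂/V₁) = 2.80×8.314×2280×ln(2.82) = 55000 J.
Q = ΔU + W = 55000 J.
Net over both steps: W = 93400 J, Q = 230000 J, ΔU = 137000 J.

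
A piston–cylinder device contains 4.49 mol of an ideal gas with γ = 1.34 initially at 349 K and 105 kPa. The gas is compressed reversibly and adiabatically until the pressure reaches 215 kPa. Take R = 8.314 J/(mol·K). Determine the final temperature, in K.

419 K

V₁ = nRT₁/P₁ = 4.49×8.314×349/105 = 124 L.
Adiabatic: T₂/T₁ = (P₂/P₁)^((γ−1)/γ) ⇒ T₂ = 349×(2.05)^0.254 = 419 K; V₂ = 72.7 L.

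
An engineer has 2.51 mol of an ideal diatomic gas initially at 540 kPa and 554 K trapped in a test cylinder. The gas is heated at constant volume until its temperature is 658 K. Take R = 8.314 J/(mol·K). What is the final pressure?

V₁ = nRT₁/P₁ = 2.51×8.314×554/540 = 21.4 L.
Isochoric: V stays 21.4 L; P/T = const ⇒ T₂ = 658 K, P₂ = 641 kPa.

641 kPa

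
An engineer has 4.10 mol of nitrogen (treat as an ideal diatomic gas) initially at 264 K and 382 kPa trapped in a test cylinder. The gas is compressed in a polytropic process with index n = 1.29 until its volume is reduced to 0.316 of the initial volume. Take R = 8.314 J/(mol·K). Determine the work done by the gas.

V₁ = nRT₁/P₁ = 4.10×8.314×264/382 = 23.6 L.
Polytropic n=1.29: T₂ = T₁(V₁/V₂)^(n−1) = 264×(3.16)^0.29 = 369 K; P₂ = P₁(V₁/V₂)^n = 1690 kPa.
W = (P₁V₁−P₂V₂)/(n−1) = (382×23.6−1690×7.44)/0.29 = -12300 J.

-12300 J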